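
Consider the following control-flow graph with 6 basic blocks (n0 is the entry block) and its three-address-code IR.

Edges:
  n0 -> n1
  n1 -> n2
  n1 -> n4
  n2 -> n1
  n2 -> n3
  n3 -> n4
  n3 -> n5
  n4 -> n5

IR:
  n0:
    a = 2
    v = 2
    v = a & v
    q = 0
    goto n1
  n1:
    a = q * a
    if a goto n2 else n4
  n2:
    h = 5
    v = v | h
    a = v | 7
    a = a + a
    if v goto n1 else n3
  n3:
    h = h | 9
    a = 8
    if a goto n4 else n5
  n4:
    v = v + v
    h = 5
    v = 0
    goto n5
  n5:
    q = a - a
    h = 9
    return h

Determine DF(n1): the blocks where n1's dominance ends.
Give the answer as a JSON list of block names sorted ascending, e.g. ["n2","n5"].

Answer: ["n1"]

Working:
idom tree: n1←n0 n2←n1 n3←n2 n4←n1 n5←n1
Dom at joins:
  n1: preds {n0,n2}: {n0} ∩ {n0,n1,n2} = {n0}; idom=n0
  n4: preds {n1,n3}: {n0,n1} ∩ {n0,n1,n2,n3} = {n0,n1}; idom=n1
  n5: preds {n3,n4}: {n0,n1,n2,n3} ∩ {n0,n1,n4} = {n0,n1}; idom=n1

DF walk-up:
  join n1 pred n0: · stop@n0
  join n1 pred n2: n2→n1 stop@n0
  join n4 pred n1: · stop@n1
  join n4 pred n3: n3→n2 stop@n1
  join n5 pred n3: n3→n2 stop@n1
  join n5 pred n4: n4 stop@n1
  n0 → ∅
  n1 → {n1}
  n2 → {n1,n4,n5}
  n3 → {n4,n5}
  n4 → {n5}
  n5 → ∅

DF(n1) = ["n1"]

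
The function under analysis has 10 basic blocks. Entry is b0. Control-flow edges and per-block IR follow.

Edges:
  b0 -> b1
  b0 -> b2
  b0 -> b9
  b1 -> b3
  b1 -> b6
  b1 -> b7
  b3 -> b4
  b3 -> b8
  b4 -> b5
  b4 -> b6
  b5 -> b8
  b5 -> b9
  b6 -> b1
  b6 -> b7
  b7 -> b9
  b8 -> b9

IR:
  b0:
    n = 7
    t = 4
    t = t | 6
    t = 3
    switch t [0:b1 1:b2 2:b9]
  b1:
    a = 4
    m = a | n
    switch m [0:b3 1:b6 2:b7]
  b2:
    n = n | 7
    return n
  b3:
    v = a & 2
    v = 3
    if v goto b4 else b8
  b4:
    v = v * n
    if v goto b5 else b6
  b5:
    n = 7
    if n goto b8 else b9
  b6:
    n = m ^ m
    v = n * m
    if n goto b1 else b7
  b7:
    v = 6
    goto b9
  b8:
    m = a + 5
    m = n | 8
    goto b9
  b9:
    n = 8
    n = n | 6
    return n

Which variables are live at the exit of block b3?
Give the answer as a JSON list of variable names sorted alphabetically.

Answer: ["a", "m", "n", "v"]

Analysis:
def/use:
  b0 def {n,t} use ∅
  b1 def {a,m} use {n}
  b2 def {n} use {n}
  b3 def {v} use {a}
  b4 def {v} use {n,v}
  b5 def {n} use ∅
  b6 def {n,v} use {m}
  b7 def {v} use ∅
  b8 def {m} use {a,n}
  b9 def {n} use ∅

Backward fixpoint:
  b0: in=∅ out={n}
  b1: in={n} out={a,m,n}
  b2: in={n} out=∅
  b3: in={a,m,n} out={a,m,n,v}
  b4: in={a,m,n,v} out={a,m}
  b5: in={a} out={a,n}
  b6: in={m} out={n}
  b7: in=∅ out=∅
  b8: in={a,n} out=∅
  b9: in=∅ out=∅

live-out(b3) = ["a", "m", "n", "v"]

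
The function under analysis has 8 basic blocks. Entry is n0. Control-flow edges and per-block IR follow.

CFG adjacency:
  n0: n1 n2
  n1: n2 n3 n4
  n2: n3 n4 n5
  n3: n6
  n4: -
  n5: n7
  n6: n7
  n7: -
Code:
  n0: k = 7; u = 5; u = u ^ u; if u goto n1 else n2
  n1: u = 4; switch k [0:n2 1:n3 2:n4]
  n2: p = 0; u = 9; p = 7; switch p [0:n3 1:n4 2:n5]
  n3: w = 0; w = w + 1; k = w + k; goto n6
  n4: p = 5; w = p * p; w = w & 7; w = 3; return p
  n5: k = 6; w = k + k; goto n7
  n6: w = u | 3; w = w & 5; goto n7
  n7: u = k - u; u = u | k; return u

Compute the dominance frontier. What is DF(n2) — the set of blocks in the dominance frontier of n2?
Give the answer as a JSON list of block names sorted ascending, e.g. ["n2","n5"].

idom tree: n1←n0 n2←n0 n3←n0 n4←n0 n5←n2 n6←n3 n7←n0
Dom∩ at merges:
  n2: preds {n0,n1}: {n0} ∩ {n0,n1} = {n0}; idom=n0
  n3: preds {n1,n2}: {n0,n1} ∩ {n0,n2} = {n0}; idom=n0
  n4: preds {n1,n2}: {n0,n1} ∩ {n0,n2} = {n0}; idom=n0
  n7: preds {n5,n6}: {n0,n2,n5} ∩ {n0,n3,n6} = {n0}; idom=n0

DF walk-up:
  join n2 pred n0: · stop@n0
  join n2 pred n1: n1 stop@n0
  join n3 pred n1: n1 stop@n0
  join n3 pred n2: n2 stop@n0
  join n4 pred n1: n1 stop@n0
  join n4 pred n2: n2 stop@n0
  join n7 pred n5: n5→n2 stop@n0
  join n7 pred n6: n6→n3 stop@n0
  DF(n0)=∅
  DF(n1)={n2,n3,n4}
  DF(n2)={n3,n4,n7}
  DF(n3)={n7}
  DF(n4)=∅
  DF(n5)={n7}
  DF(n6)={n7}
  DF(n7)=∅

DF(n2) = ["n3", "n4", "n7"]

Answer: ["n3", "n4", "n7"]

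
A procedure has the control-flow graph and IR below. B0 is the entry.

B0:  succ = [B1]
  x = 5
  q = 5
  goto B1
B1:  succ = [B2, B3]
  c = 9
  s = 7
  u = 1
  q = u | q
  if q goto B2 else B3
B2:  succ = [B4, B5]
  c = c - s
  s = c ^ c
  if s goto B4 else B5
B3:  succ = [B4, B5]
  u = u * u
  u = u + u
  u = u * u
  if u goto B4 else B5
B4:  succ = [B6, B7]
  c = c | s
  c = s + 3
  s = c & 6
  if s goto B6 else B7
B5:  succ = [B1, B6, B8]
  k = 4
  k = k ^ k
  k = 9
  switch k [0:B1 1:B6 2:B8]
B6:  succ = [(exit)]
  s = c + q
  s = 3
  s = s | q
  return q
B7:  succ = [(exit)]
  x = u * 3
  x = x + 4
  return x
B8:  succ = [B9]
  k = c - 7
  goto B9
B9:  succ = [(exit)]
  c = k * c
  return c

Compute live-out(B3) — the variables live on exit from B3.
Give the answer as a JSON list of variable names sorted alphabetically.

Answer: ["c", "q", "s", "u"]

Derivation:
Block summaries:
  B0: def={q,x} ue=∅
  B1: def={c,q,s,u} ue={q}
  B2: def={c,s} ue={c,s}
  B3: def={u} ue={u}
  B4: def={c,s} ue={c,s}
  B5: def={k} ue=∅
  B6: def={s} ue={c,q}
  B7: def={x} ue={u}
  B8: def={k} ue={c}
  B9: def={c} ue={c,k}

Backward fixpoint:
  B0 li=∅ lo={q}
  B1 li={q} lo={c,q,s,u}
  B2 li={c,q,s,u} lo={c,q,s,u}
  B3 li={c,q,s,u} lo={c,q,s,u}
  B4 li={c,q,s,u} lo={c,q,u}
  B5 li={c,q} lo={c,q}
  B6 li={c,q} lo=∅
  B7 li={u} lo=∅
  B8 li={c} lo={c,k}
  B9 li={c,k} lo=∅

live-out(B3) = ["c", "q", "s", "u"]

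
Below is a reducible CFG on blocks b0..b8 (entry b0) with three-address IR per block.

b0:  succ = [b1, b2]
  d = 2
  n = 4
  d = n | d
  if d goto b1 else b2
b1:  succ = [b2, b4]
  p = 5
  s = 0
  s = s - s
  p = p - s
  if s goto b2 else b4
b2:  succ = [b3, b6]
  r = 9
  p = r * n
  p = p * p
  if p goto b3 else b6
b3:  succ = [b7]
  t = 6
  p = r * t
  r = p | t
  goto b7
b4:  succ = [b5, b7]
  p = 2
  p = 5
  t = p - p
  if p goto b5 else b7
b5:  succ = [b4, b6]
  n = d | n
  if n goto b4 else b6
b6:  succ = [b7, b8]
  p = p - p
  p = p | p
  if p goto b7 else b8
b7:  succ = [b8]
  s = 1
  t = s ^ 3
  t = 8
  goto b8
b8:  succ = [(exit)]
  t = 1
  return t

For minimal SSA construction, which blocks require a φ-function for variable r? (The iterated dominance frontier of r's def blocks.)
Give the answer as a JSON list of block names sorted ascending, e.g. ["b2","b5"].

Answer: ["b6", "b7", "b8"]

Analysis:
idom tree: b1←b0 b2←b0 b3←b2 b4←b1 b5←b4 b6←b0 b7←b0 b8←b0
Join-block Dom:
  b2: preds {b0,b1}: {b0} ∩ {b0,b1} = {b0}; idom=b0
  b4: preds {b1,b5}: {b0,b1} ∩ {b0,b1,b4,b5} = {b0,b1}; idom=b1
  b6: preds {b2,b5}: {b0,b2} ∩ {b0,b1,b4,b5} = {b0}; idom=b0
  b7: preds {b3,b4,b6}: {b0,b2,b3} ∩ {b0,b1,b4} ∩ {b0,b6} = {b0}; idom=b0
  b8: preds {b6,b7}: {b0,b6} ∩ {b0,b7} = {b0}; idom=b0

Frontier:
  b2←b0: walk · to b0
  b2←b1: walk b1 to b0
  b4←b1: walk · to b1
  b4←b5: walk b5→b4 to b1
  b6←b2: walk b2 to b0
  b6←b5: walk b5→b4→b1 to b0
  b7←b3: walk b3→b2 to b0
  b7←b4: walk b4→b1 to b0
  b7←b6: walk b6 to b0
  b8←b6: walk b6 to b0
  b8←b7: walk b7 to b0
  b0 → ∅
  b1 → {b2,b6,b7}
  b2 → {b6,b7}
  b3 → {b7}
  b4 → {b4,b6,b7}
  b5 → {b4,b6}
  b6 → {b7,b8}
  b7 → {b8}
  b8 → ∅

φ for r: defs {b2,b3}
  DF⁺ = {b6,b7,b8}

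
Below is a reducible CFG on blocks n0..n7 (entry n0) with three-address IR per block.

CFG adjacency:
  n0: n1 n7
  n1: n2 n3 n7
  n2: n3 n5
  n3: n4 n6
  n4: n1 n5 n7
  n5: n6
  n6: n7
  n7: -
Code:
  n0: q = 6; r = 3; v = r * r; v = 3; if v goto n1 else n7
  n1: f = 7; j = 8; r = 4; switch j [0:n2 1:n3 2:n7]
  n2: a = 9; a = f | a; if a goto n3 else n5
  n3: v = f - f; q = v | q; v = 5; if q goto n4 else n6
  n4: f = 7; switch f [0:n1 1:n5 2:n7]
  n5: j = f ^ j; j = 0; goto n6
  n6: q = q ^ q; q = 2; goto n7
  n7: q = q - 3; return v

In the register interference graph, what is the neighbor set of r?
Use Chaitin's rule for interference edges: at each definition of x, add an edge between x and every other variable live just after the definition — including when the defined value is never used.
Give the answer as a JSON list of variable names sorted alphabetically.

def/use:
  n0: def={q,r,v} ue=∅
  n1: def={f,j,r} ue=∅
  n2: def={a} ue={f}
  n3: def={q,v} ue={f,q}
  n4: def={f} ue=∅
  n5: def={j} ue={f,j}
  n6: def={q} ue={q}
  n7: def={q} ue={q,v}

Liveness:
  n0: in=∅ out={q,v}
  n1: in={q,v} out={f,j,q,v}
  n2: in={f,j,q,v} out={f,j,q,v}
  n3: in={f,j,q} out={j,q,v}
  n4: in={j,q,v} out={f,j,q,v}
  n5: in={f,j,q,v} out={q,v}
  n6: in={q,v} out={q,v}
  n7: in={q,v} out=∅

Interfere edges:
  a: {f,j,q,v}
  f: {a,j,q,r,v}
  j: {a,f,q,r,v}
  q: {a,f,j,r,v}
  r: {f,j,q,v}
  v: {a,f,j,q,r}

N(r) = ["f", "j", "q", "v"]

Answer: ["f", "j", "q", "v"]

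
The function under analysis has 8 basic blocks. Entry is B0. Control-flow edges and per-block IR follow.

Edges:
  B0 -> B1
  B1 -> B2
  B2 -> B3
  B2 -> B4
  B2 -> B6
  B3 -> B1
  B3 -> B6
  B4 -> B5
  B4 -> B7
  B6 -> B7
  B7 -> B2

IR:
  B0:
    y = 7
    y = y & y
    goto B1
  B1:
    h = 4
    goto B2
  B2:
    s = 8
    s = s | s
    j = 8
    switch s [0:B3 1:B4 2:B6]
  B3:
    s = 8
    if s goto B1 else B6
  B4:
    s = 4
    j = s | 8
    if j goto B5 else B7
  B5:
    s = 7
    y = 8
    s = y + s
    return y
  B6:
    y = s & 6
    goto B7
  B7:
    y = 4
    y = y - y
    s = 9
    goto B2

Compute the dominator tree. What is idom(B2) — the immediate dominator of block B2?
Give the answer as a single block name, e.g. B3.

Answer: B1

Analysis:
idom tree: B1←B0 B2←B1 B3←B2 B4←B2 B5←B4 B6←B2 B7←B2
Dom at joins:
  B1: preds {B0,B3}: {B0} ∩ {B0,B1,B2,B3} = {B0}; idom=B0
  B2: preds {B1,B7}: {B0,B1} ∩ {B0,B1,B2,B7} = {B0,B1}; idom=B1
  B6: preds {B2,B3}: {B0,B1,B2} ∩ {B0,B1,B2,B3} = {B0,B1,B2}; idom=B2
  B7: preds {B4,B6}: {B0,B1,B2,B4} ∩ {B0,B1,B2,B6} = {B0,B1,B2}; idom=B2

idom(B2) = B1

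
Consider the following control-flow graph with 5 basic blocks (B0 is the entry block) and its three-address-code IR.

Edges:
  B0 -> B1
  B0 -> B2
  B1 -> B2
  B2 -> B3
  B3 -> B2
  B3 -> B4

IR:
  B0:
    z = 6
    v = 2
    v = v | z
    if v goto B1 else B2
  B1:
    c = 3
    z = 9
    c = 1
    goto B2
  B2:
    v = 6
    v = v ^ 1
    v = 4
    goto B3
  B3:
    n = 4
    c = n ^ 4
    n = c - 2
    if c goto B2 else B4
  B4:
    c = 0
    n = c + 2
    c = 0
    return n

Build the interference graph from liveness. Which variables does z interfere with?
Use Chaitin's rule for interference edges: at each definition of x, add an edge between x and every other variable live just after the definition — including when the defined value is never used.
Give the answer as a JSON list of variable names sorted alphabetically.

Per-block:
  B0: def={v,z} ue=∅
  B1: def={c,z} ue=∅
  B2: def={v} ue=∅
  B3: def={c,n} ue=∅
  B4: def={c,n} ue=∅

Liveness:
  live B0: ∅→∅
  live B1: ∅→∅
  live B2: ∅→∅
  live B3: ∅→∅
  live B4: ∅→∅

Interference:
  c: {n}
  n: {c}
  v: {z}
  z: {v}

N(z) = ["v"]

Answer: ["v"]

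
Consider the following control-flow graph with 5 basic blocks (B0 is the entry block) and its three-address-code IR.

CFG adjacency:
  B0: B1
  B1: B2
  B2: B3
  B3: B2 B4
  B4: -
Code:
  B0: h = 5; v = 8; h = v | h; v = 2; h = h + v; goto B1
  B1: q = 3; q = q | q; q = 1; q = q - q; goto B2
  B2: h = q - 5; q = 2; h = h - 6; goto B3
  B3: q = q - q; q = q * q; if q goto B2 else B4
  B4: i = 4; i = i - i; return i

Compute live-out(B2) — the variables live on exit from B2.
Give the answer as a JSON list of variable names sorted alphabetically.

Answer: ["q"]

Working:
def/use:
  B0 def {h,v} use ∅
  B1 def {q} use ∅
  B2 def {h,q} use {q}
  B3 def {q} use {q}
  B4 def {i} use ∅

Backward fixpoint:
  B0: in=∅ out=∅
  B1: in=∅ out={q}
  B2: in={q} out={q}
  B3: in={q} out={q}
  B4: in=∅ out=∅

live-out(B2) = ["q"]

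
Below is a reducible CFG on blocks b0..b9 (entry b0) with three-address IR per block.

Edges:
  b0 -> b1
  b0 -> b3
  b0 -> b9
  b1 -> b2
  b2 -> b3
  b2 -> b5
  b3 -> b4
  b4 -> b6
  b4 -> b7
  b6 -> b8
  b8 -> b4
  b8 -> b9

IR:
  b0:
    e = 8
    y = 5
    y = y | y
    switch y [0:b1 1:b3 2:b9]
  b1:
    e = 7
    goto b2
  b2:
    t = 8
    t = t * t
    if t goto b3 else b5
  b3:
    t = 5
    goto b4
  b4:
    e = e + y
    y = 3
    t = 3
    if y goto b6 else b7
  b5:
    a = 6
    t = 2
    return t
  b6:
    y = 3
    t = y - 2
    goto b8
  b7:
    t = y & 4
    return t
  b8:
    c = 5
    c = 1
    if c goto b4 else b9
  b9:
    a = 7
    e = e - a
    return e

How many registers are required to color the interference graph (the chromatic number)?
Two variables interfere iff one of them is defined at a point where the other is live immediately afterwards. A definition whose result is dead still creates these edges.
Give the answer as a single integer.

def/use:
  b0: def={e,y} ue=∅
  b1: def={e} ue=∅
  b2: def={t} ue=∅
  b3: def={t} ue=∅
  b4: def={e,t,y} ue={e,y}
  b5: def={a,t} ue=∅
  b6: def={t,y} ue=∅
  b7: def={t} ue={y}
  b8: def={c} ue=∅
  b9: def={a,e} ue={e}

Live sets:
  b0 li=∅ lo={e,y}
  b1 li={y} lo={e,y}
  b2 li={e,y} lo={e,y}
  b3 li={e,y} lo={e,y}
  b4 li={e,y} lo={e,y}
  b5 li=∅ lo=∅
  b6 li={e} lo={e,y}
  b7 li={y} lo=∅
  b8 li={e,y} lo={e,y}
  b9 li={e} lo=∅

Interference:
  a↔{e}
  c↔{e,y}
  e↔{a,c,t,y}
  t↔{e,y}
  y↔{c,e,t}

Registers:
  {c,e,y} pairwise interfere (3-clique) ⇒ χ ≥ 3
  3-colouring: r0={e}  r1={a,y}  r2={c,t}
  χ = 3

Answer: 3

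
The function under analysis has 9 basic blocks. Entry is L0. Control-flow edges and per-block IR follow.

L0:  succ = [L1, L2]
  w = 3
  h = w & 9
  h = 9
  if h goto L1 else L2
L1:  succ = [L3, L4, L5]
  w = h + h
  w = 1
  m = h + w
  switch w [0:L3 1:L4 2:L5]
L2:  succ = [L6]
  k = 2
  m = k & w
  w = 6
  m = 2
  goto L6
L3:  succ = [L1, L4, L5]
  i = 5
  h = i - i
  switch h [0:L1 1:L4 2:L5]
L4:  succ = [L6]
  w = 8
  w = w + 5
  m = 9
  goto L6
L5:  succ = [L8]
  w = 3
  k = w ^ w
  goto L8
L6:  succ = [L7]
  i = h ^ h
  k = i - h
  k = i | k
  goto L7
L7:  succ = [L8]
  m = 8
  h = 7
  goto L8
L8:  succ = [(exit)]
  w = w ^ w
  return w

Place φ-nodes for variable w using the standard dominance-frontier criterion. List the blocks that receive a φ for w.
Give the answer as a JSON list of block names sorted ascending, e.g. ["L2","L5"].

idom tree: L1←L0 L2←L0 L3←L1 L4←L1 L5←L1 L6←L0 L7←L6 L8←L0
Dom at joins:
  L1: preds {L0,L3}: {L0} ∩ {L0,L1,L3} = {L0}; idom=L0
  L4: preds {L1,L3}: {L0,L1} ∩ {L0,L1,L3} = {L0,L1}; idom=L1
  L5: preds {L1,L3}: {L0,L1} ∩ {L0,L1,L3} = {L0,L1}; idom=L1
  L6: preds {L2,L4}: {L0,L2} ∩ {L0,L1,L4} = {L0}; idom=L0
  L8: preds {L5,L7}: {L0,L1,L5} ∩ {L0,L6,L7} = {L0}; idom=L0

Frontier:
  L1←L0: walk · to L0
  L1←L3: walk L3→L1 to L0
  L4←L1: walk · to L1
  L4←L3: walk L3 to L1
  L5←L1: walk · to L1
  L5←L3: walk L3 to L1
  L6←L2: walk L2 to L0
  L6←L4: walk L4→L1 to L0
  L8←L5: walk L5→L1 to L0
  L8←L7: walk L7→L6 to L0
  L0: DF=∅
  L1: DF={L1,L6,L8}
  L2: DF={L6}
  L3: DF={L1,L4,L5}
  L4: DF={L6}
  L5: DF={L8}
  L6: DF={L8}
  L7: DF={L8}
  L8: DF=∅

φ for w: defs {L0,L1,L2,L4,L5,L8}
  DF⁺ = {L1,L6,L8}

Answer: ["L1", "L6", "L8"]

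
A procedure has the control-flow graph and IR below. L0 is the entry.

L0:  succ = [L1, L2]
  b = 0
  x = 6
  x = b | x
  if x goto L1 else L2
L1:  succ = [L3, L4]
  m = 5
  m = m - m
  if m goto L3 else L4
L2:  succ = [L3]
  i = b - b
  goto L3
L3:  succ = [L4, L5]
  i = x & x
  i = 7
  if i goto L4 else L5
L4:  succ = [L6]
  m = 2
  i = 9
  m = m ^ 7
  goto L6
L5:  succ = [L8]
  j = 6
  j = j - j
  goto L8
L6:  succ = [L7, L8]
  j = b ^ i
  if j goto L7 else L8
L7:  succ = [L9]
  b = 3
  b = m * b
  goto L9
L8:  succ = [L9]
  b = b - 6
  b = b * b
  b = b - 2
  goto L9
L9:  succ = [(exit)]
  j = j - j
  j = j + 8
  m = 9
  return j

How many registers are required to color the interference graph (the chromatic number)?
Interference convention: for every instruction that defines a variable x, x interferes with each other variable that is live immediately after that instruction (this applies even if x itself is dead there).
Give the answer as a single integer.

Answer: 4

Working:
Block summaries:
  L0 def {b,x} use ∅
  L1 def {m} use ∅
  L2 def {i} use {b}
  L3 def {i} use {x}
  L4 def {i,m} use ∅
  L5 def {j} use ∅
  L6 def {j} use {b,i}
  L7 def {b} use {m}
  L8 def {b} use {b}
  L9 def {j,m} use {j}

Liveness:
  live L0: ∅→{b,x}
  live L1: {b,x}→{b,x}
  live L2: {b,x}→{b,x}
  live L3: {b,x}→{b}
  live L4: {b}→{b,i,m}
  live L5: {b}→{b,j}
  live L6: {b,i,m}→{b,j,m}
  live L7: {j,m}→{j}
  live L8: {b,j}→{j}
  live L9: {j}→∅

Interfere edges:
  b: {i,j,m,x}
  i: {b,m,x}
  j: {b,m}
  m: {b,i,j,x}
  x: {b,i,m}

Chromatic number:
  {b,i,m,x} pairwise interfere (4-clique) ⇒ χ ≥ 4
  assign b→c0 i→c2 j→c2 m→c1 x→c3 — no edge inside a register ⇒ χ ≤ 4
  χ = 4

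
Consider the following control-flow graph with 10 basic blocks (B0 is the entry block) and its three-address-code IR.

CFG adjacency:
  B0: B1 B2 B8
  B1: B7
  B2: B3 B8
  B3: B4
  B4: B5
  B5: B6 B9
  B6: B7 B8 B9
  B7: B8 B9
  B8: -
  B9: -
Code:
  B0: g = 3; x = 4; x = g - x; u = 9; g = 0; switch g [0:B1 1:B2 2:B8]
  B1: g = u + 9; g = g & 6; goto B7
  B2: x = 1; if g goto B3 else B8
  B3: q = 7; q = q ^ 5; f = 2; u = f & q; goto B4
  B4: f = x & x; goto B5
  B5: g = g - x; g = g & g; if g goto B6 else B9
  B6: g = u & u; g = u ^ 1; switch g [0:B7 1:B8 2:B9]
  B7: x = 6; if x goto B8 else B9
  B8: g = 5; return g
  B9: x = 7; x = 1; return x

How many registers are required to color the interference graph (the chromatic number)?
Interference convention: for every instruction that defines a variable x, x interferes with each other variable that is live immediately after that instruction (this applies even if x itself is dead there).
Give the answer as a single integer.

Answer: 4

Analysis:
Per-block:
  B0 def {g,u,x} use ∅
  B1 def {g} use {u}
  B2 def {x} use {g}
  B3 def {f,q,u} use ∅
  B4 def {f} use {x}
  B5 def {g} use {g,x}
  B6 def {g} use {u}
  B7 def {x} use ∅
  B8 def {g} use ∅
  B9 def {x} use ∅

Backward fixpoint:
  B0 li=∅ lo={g,u}
  B1 li={u} lo=∅
  B2 li={g} lo={g,x}
  B3 li={g,x} lo={g,u,x}
  B4 li={g,u,x} lo={g,u,x}
  B5 li={g,u,x} lo={u}
  B6 li={u} lo=∅
  B7 li=∅ lo=∅
  B8 li=∅ lo=∅
  B9 li=∅ lo=∅

Interference:
  f↔{g,q,u,x}
  g↔{f,q,u,x}
  q↔{f,g,x}
  u↔{f,g,x}
  x↔{f,g,q,u}

Chromatic number:
  lower bound: {f,g,q,x} mutually conflict ⇒ χ ≥ 4
  assign f→r0 g→r1 q→r3 u→r3 x→r2 — no edge inside a register ⇒ χ ≤ 4
  χ = 4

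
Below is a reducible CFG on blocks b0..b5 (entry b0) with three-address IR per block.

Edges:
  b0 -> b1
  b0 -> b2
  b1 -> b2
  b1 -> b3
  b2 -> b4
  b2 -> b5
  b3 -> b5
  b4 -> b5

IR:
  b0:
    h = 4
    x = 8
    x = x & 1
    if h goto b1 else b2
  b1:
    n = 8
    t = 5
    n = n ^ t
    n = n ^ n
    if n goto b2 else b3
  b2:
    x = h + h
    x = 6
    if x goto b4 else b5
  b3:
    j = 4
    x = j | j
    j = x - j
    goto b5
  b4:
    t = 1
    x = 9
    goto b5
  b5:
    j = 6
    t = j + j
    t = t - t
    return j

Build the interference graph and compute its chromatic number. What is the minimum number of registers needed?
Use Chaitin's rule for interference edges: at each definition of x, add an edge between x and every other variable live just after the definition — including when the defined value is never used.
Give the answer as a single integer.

Answer: 3

Analysis:
def/use:
  b0 def {h,x} use ∅
  b1 def {n,t} use ∅
  b2 def {x} use {h}
  b3 def {j,x} use ∅
  b4 def {t,x} use ∅
  b5 def {j,t} use ∅

Live sets:
  b0 li=∅ lo={h}
  b1 li={h} lo={h}
  b2 li={h} lo=∅
  b3 li=∅ lo=∅
  b4 li=∅ lo=∅
  b5 li=∅ lo=∅

Conflict graph:
  h↔{n,t,x}
  j↔{t,x}
  n↔{h,t}
  t↔{h,j,n}
  x↔{h,j}

Chromatic number:
  lower bound: {h,n,t} mutually conflict ⇒ χ ≥ 3
  assign h→r0 j→r0 n→r2 t→r1 x→r1 — no edge inside a register ⇒ χ ≤ 3
  χ = 3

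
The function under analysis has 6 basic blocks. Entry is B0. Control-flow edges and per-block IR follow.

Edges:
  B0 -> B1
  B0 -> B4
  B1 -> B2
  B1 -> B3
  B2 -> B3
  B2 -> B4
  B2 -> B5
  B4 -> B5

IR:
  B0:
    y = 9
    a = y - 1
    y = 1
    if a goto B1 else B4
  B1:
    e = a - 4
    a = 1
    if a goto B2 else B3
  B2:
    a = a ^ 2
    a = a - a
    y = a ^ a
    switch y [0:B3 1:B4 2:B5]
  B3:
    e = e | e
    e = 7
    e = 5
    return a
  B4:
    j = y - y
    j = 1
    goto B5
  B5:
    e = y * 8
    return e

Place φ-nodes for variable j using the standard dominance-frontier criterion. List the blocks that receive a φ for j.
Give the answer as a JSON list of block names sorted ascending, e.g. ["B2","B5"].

Answer: ["B5"]

Derivation:
idom tree: B1←B0 B2←B1 B3←B1 B4←B0 B5←B0
Join-block Dom:
  B3: preds {B1,B2}: {B0,B1} ∩ {B0,B1,B2} = {B0,B1}; idom=B1
  B4: preds {B0,B2}: {B0} ∩ {B0,B1,B2} = {B0}; idom=B0
  B5: preds {B2,B4}: {B0,B1,B2} ∩ {B0,B4} = {B0}; idom=B0

DF walk-up:
  join B3 pred B1: · stop@B1
  join B3 pred B2: B2 stop@B1
  join B4 pred B0: · stop@B0
  join B4 pred B2: B2→B1 stop@B0
  join B5 pred B2: B2→B1 stop@B0
  join B5 pred B4: B4 stop@B0
  B0: DF=∅
  B1: DF={B4,B5}
  B2: DF={B3,B4,B5}
  B3: DF=∅
  B4: DF={B5}
  B5: DF=∅

φ for j: defs {B4}
  DF⁺ = {B5}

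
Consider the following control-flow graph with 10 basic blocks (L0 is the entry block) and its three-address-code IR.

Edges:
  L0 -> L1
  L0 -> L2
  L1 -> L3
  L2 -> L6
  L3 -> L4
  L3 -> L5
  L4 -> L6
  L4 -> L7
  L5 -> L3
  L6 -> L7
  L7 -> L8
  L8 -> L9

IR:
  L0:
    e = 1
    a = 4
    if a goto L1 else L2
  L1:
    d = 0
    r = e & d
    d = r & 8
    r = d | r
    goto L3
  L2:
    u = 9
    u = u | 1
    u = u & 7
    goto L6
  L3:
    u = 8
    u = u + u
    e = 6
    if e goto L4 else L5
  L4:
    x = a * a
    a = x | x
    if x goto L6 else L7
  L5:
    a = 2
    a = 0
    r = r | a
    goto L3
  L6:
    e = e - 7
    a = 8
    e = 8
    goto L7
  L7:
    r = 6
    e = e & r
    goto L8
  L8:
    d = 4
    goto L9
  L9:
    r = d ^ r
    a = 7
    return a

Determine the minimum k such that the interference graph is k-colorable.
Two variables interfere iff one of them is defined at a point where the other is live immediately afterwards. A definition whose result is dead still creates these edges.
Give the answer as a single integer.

Answer: 4

Derivation:
Block summaries:
  L0 def {a,e} use ∅
  L1 def {d,r} use {e}
  L2 def {u} use ∅
  L3 def {e,u} use ∅
  L4 def {a,x} use {a}
  L5 def {a,r} use {r}
  L6 def {a,e} use {e}
  L7 def {e,r} use {e}
  L8 def {d} use ∅
  L9 def {a,r} use {d,r}

Backward fixpoint:
  L0 li=∅ lo={a,e}
  L1 li={a,e} lo={a,r}
  L2 li={e} lo={e}
  L3 li={a,r} lo={a,e,r}
  L4 li={a,e} lo={e}
  L5 li={r} lo={a,r}
  L6 li={e} lo={e}
  L7 li={e} lo={r}
  L8 li={r} lo={d,r}
  L9 li={d,r} lo=∅

Interfere edges:
  a: {d,e,r,u,x}
  d: {a,e,r}
  e: {a,d,r,u,x}
  r: {a,d,e,u}
  u: {a,e,r}
  x: {a,e}

Chromatic number:
  clique {a,d,e,r} ⇒ need ≥ 4
  assign a→c0 d→c3 e→c1 r→c2 u→c3 x→c2 — no edge inside a register ⇒ χ ≤ 4
  χ = 4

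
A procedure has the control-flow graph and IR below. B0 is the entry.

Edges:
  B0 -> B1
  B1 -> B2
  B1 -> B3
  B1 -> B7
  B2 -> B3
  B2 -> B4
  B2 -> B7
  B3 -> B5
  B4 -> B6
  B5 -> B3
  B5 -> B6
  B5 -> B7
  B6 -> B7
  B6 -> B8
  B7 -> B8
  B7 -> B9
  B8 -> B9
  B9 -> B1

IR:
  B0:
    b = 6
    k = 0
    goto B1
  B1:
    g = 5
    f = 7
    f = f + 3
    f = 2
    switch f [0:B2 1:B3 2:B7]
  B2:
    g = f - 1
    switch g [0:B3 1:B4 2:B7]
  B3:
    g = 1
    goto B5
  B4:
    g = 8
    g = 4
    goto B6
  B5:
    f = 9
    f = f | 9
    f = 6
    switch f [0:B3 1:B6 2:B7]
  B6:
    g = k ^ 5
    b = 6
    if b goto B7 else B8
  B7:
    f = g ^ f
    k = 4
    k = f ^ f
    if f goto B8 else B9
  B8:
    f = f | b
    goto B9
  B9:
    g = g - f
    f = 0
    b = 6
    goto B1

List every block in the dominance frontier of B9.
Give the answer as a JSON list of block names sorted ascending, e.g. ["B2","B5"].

idom tree: B1←B0 B2←B1 B3←B1 B4←B2 B5←B3 B6←B1 B7←B1 B8←B1 B9←B1
Dom at joins:
  B1: preds {B0,B9}: {B0} ∩ {B0,B1,B9} = {B0}; idom=B0
  B3: preds {B1,B2,B5}: {B0,B1} ∩ {B0,B1,B2} ∩ {B0,B1,B3,B5} = {B0,B1}; idom=B1
  B6: preds {B4,B5}: {B0,B1,B2,B4} ∩ {B0,B1,B3,B5} = {B0,B1}; idom=B1
  B7: preds {B1,B2,B5,B6}: {B0,B1} ∩ {B0,B1,B2} ∩ {B0,B1,B3,B5} ∩ {B0,B1,B6} = {B0,B1}; idom=B1
  B8: preds {B6,B7}: {B0,B1,B6} ∩ {B0,B1,B7} = {B0,B1}; idom=B1
  B9: preds {B7,B8}: {B0,B1,B7} ∩ {B0,B1,B8} = {B0,B1}; idom=B1

DF derivation:
  join B1 pred B0: · stop@B0
  join B1 pred B9: B9→B1 stop@B0
  join B3 pred B1: · stop@B1
  join B3 pred B2: B2 stop@B1
  join B3 pred B5: B5→B3 stop@B1
  join B6 pred B4: B4→B2 stop@B1
  join B6 pred B5: B5→B3 stop@B1
  join B7 pred B1: · stop@B1
  join B7 pred B2: B2 stop@B1
  join B7 pred B5: B5→B3 stop@B1
  join B7 pred B6: B6 stop@B1
  join B8 pred B6: B6 stop@B1
  join B8 pred B7: B7 stop@B1
  join B9 pred B7: B7 stop@B1
  join B9 pred B8: B8 stop@B1
  B0: DF=∅
  B1: DF={B1}
  B2: DF={B3,B6,B7}
  B3: DF={B3,B6,B7}
  B4: DF={B6}
  B5: DF={B3,B6,B7}
  B6: DF={B7,B8}
  B7: DF={B8,B9}
  B8: DF={B9}
  B9: DF={B1}

DF(B9) = ["B1"]

Answer: ["B1"]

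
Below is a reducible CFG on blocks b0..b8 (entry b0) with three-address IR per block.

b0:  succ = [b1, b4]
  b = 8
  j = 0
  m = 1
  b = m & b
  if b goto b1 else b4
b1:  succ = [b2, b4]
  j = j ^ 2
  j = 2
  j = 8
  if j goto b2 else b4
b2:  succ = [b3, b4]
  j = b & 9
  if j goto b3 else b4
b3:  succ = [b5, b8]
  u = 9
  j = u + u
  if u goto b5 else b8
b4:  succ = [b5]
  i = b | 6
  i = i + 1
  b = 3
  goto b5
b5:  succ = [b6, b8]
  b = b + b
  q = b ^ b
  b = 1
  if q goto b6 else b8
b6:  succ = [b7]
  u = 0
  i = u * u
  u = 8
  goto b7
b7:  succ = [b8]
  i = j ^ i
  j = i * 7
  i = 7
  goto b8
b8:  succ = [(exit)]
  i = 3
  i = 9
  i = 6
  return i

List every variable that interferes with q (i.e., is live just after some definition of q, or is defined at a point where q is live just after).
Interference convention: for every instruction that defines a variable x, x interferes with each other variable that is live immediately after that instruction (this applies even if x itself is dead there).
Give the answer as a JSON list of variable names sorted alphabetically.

Per-block:
  b0: def={b,j,m} ue=∅
  b1: def={j} ue={j}
  b2: def={j} ue={b}
  b3: def={j,u} ue=∅
  b4: def={b,i} ue={b}
  b5: def={b,q} ue={b}
  b6: def={i,u} ue=∅
  b7: def={i,j} ue={i,j}
  b8: def={i} ue=∅

Liveness:
  b0 li=∅ lo={b,j}
  b1 li={b,j} lo={b,j}
  b2 li={b} lo={b,j}
  b3 li={b} lo={b,j}
  b4 li={b,j} lo={b,j}
  b5 li={b,j} lo={j}
  b6 li={j} lo={i,j}
  b7 li={i,j} lo=∅
  b8 li=∅ lo=∅

Interference:
  b: {j,m,q,u}
  i: {j,u}
  j: {b,i,m,q,u}
  m: {b,j}
  q: {b,j}
  u: {b,i,j}

N(q) = ["b", "j"]

Answer: ["b", "j"]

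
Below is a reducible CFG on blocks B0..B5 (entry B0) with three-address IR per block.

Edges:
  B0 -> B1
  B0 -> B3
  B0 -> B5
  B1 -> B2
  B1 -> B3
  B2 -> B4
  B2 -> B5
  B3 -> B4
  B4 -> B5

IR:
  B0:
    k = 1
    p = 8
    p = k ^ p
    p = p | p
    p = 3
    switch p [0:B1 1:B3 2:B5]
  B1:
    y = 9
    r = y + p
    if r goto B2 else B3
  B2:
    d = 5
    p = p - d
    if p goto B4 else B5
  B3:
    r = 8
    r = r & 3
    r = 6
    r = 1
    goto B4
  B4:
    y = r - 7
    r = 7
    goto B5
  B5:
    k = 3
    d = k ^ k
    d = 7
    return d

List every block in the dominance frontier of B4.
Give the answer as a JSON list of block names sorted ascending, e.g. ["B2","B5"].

idom tree: B1←B0 B2←B1 B3←B0 B4←B0 B5←B0
Join-block Dom:
  B3: preds {B0,B1}: {B0} ∩ {B0,B1} = {B0}; idom=B0
  B4: preds {B2,B3}: {B0,B1,B2} ∩ {B0,B3} = {B0}; idom=B0
  B5: preds {B0,B2,B4}: {B0} ∩ {B0,B1,B2} ∩ {B0,B4} = {B0}; idom=B0

DF walk-up:
  B3←B0: walk · to B0
  B3←B1: walk B1 to B0
  B4←B2: walk B2→B1 to B0
  B4←B3: walk B3 to B0
  B5←B0: walk · to B0
  B5←B2: walk B2→B1 to B0
  B5←B4: walk B4 to B0
  B0: DF=∅
  B1: DF={B3,B4,B5}
  B2: DF={B4,B5}
  B3: DF={B4}
  B4: DF={B5}
  B5: DF=∅

DF(B4) = ["B5"]

Answer: ["B5"]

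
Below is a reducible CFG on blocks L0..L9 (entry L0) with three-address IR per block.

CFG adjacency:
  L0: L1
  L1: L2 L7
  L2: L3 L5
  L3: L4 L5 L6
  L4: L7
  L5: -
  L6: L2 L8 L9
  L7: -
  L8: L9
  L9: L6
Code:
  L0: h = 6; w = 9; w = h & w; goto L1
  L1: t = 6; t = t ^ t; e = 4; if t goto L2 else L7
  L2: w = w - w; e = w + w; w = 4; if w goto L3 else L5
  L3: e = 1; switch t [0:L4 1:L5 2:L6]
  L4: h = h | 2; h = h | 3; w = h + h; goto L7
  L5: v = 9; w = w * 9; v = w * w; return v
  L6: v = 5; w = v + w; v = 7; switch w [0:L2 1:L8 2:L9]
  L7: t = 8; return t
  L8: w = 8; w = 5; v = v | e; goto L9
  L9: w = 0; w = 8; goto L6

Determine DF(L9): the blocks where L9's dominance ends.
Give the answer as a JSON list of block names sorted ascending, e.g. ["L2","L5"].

Answer: ["L6"]

Derivation:
idom tree: L1←L0 L2←L1 L3←L2 L4←L3 L5←L2 L6←L3 L7←L1 L8←L6 L9←L6
Dom at joins:
  L2: preds {L1,L6}: {L0,L1} ∩ {L0,L1,L2,L3,L6} = {L0,L1}; idom=L1
  L5: preds {L2,L3}: {L0,L1,L2} ∩ {L0,L1,L2,L3} = {L0,L1,L2}; idom=L2
  L6: preds {L3,L9}: {L0,L1,L2,L3} ∩ {L0,L1,L2,L3,L6,L9} = {L0,L1,L2,L3}; idom=L3
  L7: preds {L1,L4}: {L0,L1} ∩ {L0,L1,L2,L3,L4} = {L0,L1}; idom=L1
  L9: preds {L6,L8}: {L0,L1,L2,L3,L6} ∩ {L0,L1,L2,L3,L6,L8} = {L0,L1,L2,L3,L6}; idom=L6

DF walk-up:
  join L2 pred L1: · stop@L1
  join L2 pred L6: L6→L3→L2 stop@L1
  join L5 pred L2: · stop@L2
  join L5 pred L3: L3 stop@L2
  join L6 pred L3: · stop@L3
  join L6 pred L9: L9→L6 stop@L3
  join L7 pred L1: · stop@L1
  join L7 pred L4: L4→L3→L2 stop@L1
  join L9 pred L6: · stop@L6
  join L9 pred L8: L8 stop@L6
  L0 → ∅
  L1 → ∅
  L2 → {L2,L7}
  L3 → {L2,L5,L7}
  L4 → {L7}
  L5 → ∅
  L6 → {L2,L6}
  L7 → ∅
  L8 → {L9}
  L9 → {L6}

DF(L9) = ["L6"]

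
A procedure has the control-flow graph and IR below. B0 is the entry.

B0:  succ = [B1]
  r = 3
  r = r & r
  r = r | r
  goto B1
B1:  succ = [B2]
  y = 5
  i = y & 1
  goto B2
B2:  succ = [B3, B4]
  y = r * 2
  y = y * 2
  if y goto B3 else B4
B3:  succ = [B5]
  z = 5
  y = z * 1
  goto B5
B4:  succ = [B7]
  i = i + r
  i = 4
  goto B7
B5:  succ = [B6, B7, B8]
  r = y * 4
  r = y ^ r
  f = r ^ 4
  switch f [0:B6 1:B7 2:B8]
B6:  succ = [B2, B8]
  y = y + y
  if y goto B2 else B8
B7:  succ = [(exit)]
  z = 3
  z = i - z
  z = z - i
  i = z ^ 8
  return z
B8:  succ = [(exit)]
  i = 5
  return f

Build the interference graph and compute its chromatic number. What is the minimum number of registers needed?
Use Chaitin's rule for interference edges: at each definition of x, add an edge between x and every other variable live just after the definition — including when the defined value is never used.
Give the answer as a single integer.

Answer: 4

Derivation:
Block summaries:
  B0: def={r} ue=∅
  B1: def={i,y} ue=∅
  B2: def={y} ue={r}
  B3: def={y,z} ue=∅
  B4: def={i} ue={i,r}
  B5: def={f,r} ue={y}
  B6: def={y} ue={y}
  B7: def={i,z} ue={i}
  B8: def={i} ue={f}

Liveness:
  B0 li=∅ lo={r}
  B1 li={r} lo={i,r}
  B2 li={i,r} lo={i,r}
  B3 li={i} lo={i,y}
  B4 li={i,r} lo={i}
  B5 li={i,y} lo={f,i,r,y}
  B6 li={f,i,r,y} lo={f,i,r}
  B7 li={i} lo=∅
  B8 li={f} lo=∅

Interference:
  f: {i,r,y}
  i: {f,r,y,z}
  r: {f,i,y}
  y: {f,i,r}
  z: {i}

Registers:
  clique {f,i,r,y} ⇒ need ≥ 4
  assign f→c1 i→c0 r→c2 y→c3 z→c1 — no edge inside a register ⇒ χ ≤ 4
  χ = 4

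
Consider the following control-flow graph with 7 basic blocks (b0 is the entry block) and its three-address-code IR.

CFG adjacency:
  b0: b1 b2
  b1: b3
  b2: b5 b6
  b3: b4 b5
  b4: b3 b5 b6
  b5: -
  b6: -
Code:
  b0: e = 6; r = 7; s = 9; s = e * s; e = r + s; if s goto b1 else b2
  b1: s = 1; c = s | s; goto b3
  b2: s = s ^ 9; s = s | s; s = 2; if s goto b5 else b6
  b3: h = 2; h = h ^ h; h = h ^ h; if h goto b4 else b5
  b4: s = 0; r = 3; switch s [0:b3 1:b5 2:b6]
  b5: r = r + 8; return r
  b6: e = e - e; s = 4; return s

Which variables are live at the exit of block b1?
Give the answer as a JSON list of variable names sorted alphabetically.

Per-block:
  b0 def {e,r,s} use ∅
  b1 def {c,s} use ∅
  b2 def {s} use {s}
  b3 def {h} use ∅
  b4 def {r,s} use ∅
  b5 def {r} use {r}
  b6 def {e,s} use {e}

Liveness:
  b0: in=∅ out={e,r,s}
  b1: in={e,r} out={e,r}
  b2: in={e,r,s} out={e,r}
  b3: in={e,r} out={e,r}
  b4: in={e} out={e,r}
  b5: in={r} out=∅
  b6: in={e} out=∅

live-out(b1) = ["e", "r"]

Answer: ["e", "r"]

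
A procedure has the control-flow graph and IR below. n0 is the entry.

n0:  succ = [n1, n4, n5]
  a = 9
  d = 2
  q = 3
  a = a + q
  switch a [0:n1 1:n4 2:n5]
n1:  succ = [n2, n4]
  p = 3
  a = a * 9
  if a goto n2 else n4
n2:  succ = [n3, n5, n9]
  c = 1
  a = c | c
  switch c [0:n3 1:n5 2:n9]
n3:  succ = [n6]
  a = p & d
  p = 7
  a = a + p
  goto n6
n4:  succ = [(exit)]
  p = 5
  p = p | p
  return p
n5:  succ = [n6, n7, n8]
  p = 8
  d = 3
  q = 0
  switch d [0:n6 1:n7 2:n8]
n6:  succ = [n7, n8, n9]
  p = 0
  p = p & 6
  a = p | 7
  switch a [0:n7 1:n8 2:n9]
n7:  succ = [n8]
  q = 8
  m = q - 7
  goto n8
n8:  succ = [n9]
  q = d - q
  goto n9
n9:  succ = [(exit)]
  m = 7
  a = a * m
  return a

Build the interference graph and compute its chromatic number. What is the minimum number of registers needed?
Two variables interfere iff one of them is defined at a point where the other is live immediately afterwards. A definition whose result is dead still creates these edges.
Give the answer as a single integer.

Answer: 5

Analysis:
Block summaries:
  n0: {a,d,q} / ∅
  n1: {a,p} / {a}
  n2: {a,c} / ∅
  n3: {a,p} / {d,p}
  n4: {p} / ∅
  n5: {d,p,q} / ∅
  n6: {a,p} / ∅
  n7: {m,q} / ∅
  n8: {q} / {d,q}
  n9: {a,m} / {a}

Backward fixpoint:
  n0: in=∅ out={a,d,q}
  n1: in={a,d,q} out={d,p,q}
  n2: in={d,p,q} out={a,d,p,q}
  n3: in={d,p,q} out={d,q}
  n4: in=∅ out=∅
  n5: in={a} out={a,d,q}
  n6: in={d,q} out={a,d,q}
  n7: in={a,d} out={a,d,q}
  n8: in={a,d,q} out={a}
  n9: in={a} out=∅

Interfere edges:
  a: {c,d,m,p,q}
  c: {a,d,p,q}
  d: {a,c,m,p,q}
  m: {a,d,q}
  p: {a,c,d,q}
  q: {a,c,d,m,p}

Registers:
  {a,c,d,p,q} pairwise interfere (5-clique) ⇒ χ ≥ 5
  assign a→r0 c→r3 d→r1 m→r3 p→r4 q→r2 — no edge inside a register ⇒ χ ≤ 5
  χ = 5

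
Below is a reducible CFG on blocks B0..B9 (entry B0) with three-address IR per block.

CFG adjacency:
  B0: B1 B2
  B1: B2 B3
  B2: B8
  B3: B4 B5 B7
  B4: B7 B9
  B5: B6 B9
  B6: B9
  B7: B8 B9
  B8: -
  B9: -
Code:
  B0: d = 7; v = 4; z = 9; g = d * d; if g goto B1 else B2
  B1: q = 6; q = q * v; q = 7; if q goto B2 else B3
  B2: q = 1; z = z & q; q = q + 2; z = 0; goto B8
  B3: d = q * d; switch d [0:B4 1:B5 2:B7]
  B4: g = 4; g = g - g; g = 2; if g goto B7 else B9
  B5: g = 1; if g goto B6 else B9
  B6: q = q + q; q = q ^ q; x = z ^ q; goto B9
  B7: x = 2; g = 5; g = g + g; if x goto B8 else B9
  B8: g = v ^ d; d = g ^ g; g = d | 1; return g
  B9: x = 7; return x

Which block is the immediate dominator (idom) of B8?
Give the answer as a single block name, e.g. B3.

Answer: B0

Analysis:
idom tree: B1←B0 B2←B0 B3←B1 B4←B3 B5←B3 B6←B5 B7←B3 B8←B0 B9←B3
Dom∩ at merges:
  B2: preds {B0,B1}: {B0} ∩ {B0,B1} = {B0}; idom=B0
  B7: preds {B3,B4}: {B0,B1,B3} ∩ {B0,B1,B3,B4} = {B0,B1,B3}; idom=B3
  B8: preds {B2,B7}: {B0,B2} ∩ {B0,B1,B3,B7} = {B0}; idom=B0
  B9: preds {B4,B5,B6,B7}: {B0,B1,B3,B4} ∩ {B0,B1,B3,B5} ∩ {B0,B1,B3,B5,B6} ∩ {B0,B1,B3,B7} = {B0,B1,B3}; idom=B3

idom(B8) = B0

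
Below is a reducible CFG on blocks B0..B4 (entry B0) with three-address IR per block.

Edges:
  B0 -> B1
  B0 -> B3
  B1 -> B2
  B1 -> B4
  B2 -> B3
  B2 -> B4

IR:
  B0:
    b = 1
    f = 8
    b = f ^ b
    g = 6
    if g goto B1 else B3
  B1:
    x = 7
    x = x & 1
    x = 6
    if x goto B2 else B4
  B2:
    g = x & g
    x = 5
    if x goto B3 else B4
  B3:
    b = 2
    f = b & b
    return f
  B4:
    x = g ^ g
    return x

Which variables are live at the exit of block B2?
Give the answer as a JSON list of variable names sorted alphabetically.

Block summaries:
  B0: def={b,f,g} ue=∅
  B1: def={x} ue=∅
  B2: def={g,x} ue={g,x}
  B3: def={b,f} ue=∅
  B4: def={x} ue={g}

Liveness:
  B0 li=∅ lo={g}
  B1 li={g} lo={g,x}
  B2 li={g,x} lo={g}
  B3 li=∅ lo=∅
  B4 li={g} lo=∅

live-out(B2) = ["g"]

Answer: ["g"]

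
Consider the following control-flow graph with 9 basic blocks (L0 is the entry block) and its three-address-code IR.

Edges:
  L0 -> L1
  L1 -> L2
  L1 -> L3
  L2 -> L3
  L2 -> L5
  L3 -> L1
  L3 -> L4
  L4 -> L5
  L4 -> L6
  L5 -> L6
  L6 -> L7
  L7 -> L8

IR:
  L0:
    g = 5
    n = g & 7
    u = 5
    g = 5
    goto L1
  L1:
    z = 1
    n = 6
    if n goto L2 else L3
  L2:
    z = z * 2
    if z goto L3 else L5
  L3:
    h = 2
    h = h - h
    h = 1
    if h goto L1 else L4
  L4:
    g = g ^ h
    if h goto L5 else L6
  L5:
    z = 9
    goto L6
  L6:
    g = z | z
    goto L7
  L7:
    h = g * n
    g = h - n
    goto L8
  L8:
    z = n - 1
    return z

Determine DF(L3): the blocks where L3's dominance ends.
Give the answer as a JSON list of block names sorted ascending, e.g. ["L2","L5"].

Answer: ["L1", "L5", "L6"]

Analysis:
idom tree: L1←L0 L2←L1 L3←L1 L4←L3 L5←L1 L6←L1 L7←L6 L8←L7
Dom at joins:
  L1: preds {L0,L3}: {L0} ∩ {L0,L1,L3} = {L0}; idom=L0
  L3: preds {L1,L2}: {L0,L1} ∩ {L0,L1,L2} = {L0,L1}; idom=L1
  L5: preds {L2,L4}: {L0,L1,L2} ∩ {L0,L1,L3,L4} = {L0,L1}; idom=L1
  L6: preds {L4,L5}: {L0,L1,L3,L4} ∩ {L0,L1,L5} = {L0,L1}; idom=L1

Frontier:
  L1←L0: walk · to L0
  L1←L3: walk L3→L1 to L0
  L3←L1: walk · to L1
  L3←L2: walk L2 to L1
  L5←L2: walk L2 to L1
  L5←L4: walk L4→L3 to L1
  L6←L4: walk L4→L3 to L1
  L6←L5: walk L5 to L1
  L0 → ∅
  L1 → {L1}
  L2 → {L3,L5}
  L3 → {L1,L5,L6}
  L4 → {L5,L6}
  L5 → {L6}
  L6 → ∅
  L7 → ∅
  L8 → ∅

DF(L3) = ["L1", "L5", "L6"]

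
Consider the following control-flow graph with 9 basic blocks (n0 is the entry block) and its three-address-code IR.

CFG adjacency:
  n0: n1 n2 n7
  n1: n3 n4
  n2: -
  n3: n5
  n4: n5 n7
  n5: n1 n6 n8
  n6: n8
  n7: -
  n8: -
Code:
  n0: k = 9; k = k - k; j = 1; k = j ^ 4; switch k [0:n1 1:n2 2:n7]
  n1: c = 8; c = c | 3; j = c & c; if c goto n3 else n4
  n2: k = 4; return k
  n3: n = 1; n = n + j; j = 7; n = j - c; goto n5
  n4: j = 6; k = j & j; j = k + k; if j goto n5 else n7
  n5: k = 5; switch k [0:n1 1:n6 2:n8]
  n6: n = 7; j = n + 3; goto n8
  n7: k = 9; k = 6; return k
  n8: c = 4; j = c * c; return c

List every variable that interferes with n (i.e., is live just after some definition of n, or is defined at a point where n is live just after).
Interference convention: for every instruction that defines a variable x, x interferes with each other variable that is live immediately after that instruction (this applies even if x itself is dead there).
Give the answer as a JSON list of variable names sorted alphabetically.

Answer: ["c", "j"]

Working:
Per-block:
  n0: def={j,k} ue=∅
  n1: def={c,j} ue=∅
  n2: def={k} ue=∅
  n3: def={j,n} ue={c,j}
  n4: def={j,k} ue=∅
  n5: def={k} ue=∅
  n6: def={j,n} ue=∅
  n7: def={k} ue=∅
  n8: def={c,j} ue=∅

Backward fixpoint:
  live n0: ∅→∅
  live n1: ∅→{c,j}
  live n2: ∅→∅
  live n3: {c,j}→∅
  live n4: ∅→∅
  live n5: ∅→∅
  live n6: ∅→∅
  live n7: ∅→∅
  live n8: ∅→∅

Interference:
  c: {j,n}
  j: {c,n}
  k: ∅
  n: {c,j}

N(n) = ["c", "j"]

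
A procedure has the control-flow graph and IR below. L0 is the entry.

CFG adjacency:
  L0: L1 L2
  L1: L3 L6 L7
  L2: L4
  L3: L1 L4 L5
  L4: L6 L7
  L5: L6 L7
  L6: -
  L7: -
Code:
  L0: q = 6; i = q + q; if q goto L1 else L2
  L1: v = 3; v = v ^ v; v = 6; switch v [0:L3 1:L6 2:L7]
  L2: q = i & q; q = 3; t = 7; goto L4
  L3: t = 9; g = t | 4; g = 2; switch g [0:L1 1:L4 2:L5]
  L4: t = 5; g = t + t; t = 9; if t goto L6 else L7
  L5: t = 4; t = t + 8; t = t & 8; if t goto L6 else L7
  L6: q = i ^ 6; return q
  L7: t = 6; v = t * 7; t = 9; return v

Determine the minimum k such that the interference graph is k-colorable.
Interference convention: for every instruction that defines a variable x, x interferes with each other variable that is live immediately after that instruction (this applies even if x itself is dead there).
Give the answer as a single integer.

Answer: 3

Derivation:
def/use:
  L0 def {i,q} use ∅
  L1 def {v} use ∅
  L2 def {q,t} use {i,q}
  L3 def {g,t} use ∅
  L4 def {g,t} use ∅
  L5 def {t} use ∅
  L6 def {q} use {i}
  L7 def {t,v} use ∅

Liveness:
  live L0: ∅→{i,q}
  live L1: {i}→{i}
  live L2: {i,q}→{i}
  live L3: {i}→{i}
  live L4: {i}→{i}
  live L5: {i}→{i}
  live L6: {i}→∅
  live L7: ∅→∅

Interference:
  g — {i}
  i — {g,q,t,v}
  q — {i}
  t — {i,v}
  v — {i,t}

Registers:
  lower bound: {i,t,v} mutually conflict ⇒ χ ≥ 3
  3-colouring: R0={i}  R1={g,q,t}  R2={v}
  χ = 3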